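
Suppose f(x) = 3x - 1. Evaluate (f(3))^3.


f(3) = 8
(8)^3 = 512

512


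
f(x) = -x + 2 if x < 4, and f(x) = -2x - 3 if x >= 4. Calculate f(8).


-19


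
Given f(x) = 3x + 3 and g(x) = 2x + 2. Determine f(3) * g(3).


f(3) = 12
g(3) = 8
Product = 96

96


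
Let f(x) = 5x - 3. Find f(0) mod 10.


f(0) = -3
-3 mod 10 = 7

7


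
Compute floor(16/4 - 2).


2


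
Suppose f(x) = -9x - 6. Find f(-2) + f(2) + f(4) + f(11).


f(-2) = 12
f(2) = -24
f(4) = -42
f(11) = -105
Sum = -159

-159


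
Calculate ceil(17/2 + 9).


17/2 = 8.5
8.5 + 9 = 17.5
ceil(17.5) = 18

18


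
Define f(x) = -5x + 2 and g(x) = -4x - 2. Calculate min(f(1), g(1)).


f(1) = -3
g(1) = -6
min = -6

-6


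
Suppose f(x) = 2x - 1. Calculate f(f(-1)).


-7


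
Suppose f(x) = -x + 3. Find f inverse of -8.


Solve -x + 3 = -8
x = (-8 - 3) / (-1) = 11

11


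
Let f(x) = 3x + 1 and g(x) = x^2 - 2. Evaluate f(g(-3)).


g(-3) = 7
f(7) = 22

22


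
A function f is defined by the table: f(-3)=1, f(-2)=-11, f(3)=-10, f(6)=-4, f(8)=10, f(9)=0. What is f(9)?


Reading from the table at x = 9

0


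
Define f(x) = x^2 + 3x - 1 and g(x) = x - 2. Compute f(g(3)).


g(3) = 1
f(1) = 1*(1)^2 + 3*(1) - 1 = 3

3


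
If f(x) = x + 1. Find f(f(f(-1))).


f(-1) = 0
f(0) = 1
f(1) = 2

2


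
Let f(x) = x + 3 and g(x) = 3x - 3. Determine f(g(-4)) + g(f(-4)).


f(g(-4)) = -12
g(f(-4)) = -6
Sum = -18

-18


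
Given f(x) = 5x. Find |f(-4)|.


f(-4) = -20
|-20| = 20

20


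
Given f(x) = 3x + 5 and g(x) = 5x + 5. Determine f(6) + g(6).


f(6) = 23
g(6) = 35
Sum = 58

58


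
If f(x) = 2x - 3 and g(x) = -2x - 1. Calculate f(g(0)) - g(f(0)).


f(g(0)) = -5
g(f(0)) = 5
Difference = -10

-10


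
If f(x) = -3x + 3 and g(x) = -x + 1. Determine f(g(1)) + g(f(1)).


f(g(1)) = 3
g(f(1)) = 1
Sum = 4

4


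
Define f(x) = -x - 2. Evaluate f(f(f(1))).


f(1) = -3
f(-3) = 1
f(1) = -3

-3


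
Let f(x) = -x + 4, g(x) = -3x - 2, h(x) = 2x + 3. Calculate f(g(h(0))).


h(0) = 3
g(3) = -11
f(-11) = 15

15


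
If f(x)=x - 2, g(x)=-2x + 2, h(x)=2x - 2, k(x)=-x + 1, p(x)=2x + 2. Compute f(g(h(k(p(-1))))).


0


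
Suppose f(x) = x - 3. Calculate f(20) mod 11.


6


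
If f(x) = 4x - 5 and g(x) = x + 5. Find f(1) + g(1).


f(1) = -1
g(1) = 6
Sum = 5

5


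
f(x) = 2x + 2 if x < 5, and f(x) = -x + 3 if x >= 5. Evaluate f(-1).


-1 satisfies x < 5
f(-1) = 0

0


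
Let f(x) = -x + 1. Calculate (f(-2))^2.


9


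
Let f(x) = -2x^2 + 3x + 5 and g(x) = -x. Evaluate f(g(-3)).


g(-3) = 3
f(3) = (-2)*(3)^2 + 3*(3) + 5 = -4

-4


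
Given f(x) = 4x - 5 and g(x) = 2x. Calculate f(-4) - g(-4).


f(-4) = -21
g(-4) = -8
Difference = -13

-13


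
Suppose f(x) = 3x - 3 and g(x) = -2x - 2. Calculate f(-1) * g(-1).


f(-1) = -6
g(-1) = 0
Product = 0

0


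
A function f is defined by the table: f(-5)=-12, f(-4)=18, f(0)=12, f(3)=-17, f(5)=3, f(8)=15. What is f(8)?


Reading from the table at x = 8

15


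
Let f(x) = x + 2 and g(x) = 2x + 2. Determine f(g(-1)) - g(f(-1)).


f(g(-1)) = 2
g(f(-1)) = 4
Difference = -2

-2


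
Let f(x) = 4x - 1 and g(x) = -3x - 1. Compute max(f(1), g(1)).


f(1) = 3
g(1) = -4
max = 3

3


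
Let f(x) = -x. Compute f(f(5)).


f(5) = -5
f(-5) = 5

5


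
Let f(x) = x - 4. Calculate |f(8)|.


f(8) = 4
|4| = 4

4


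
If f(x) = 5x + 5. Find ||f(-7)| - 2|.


28


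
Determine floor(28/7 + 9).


28/7 = 4
4 + 9 = 13
floor(13) = 13

13


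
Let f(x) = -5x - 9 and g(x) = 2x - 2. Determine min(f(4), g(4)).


f(4) = -29
g(4) = 6
min = -29

-29


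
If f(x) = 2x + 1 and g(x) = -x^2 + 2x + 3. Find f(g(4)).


g(4) = -5
f(-5) = -9

-9


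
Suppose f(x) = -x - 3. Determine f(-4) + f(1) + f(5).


f(-4) = 1
f(1) = -4
f(5) = -8
Sum = -11

-11


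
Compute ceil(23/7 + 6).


23/7 = 3.2857
3.2857 + 6 = 9.2857
ceil(9.2857) = 10

10


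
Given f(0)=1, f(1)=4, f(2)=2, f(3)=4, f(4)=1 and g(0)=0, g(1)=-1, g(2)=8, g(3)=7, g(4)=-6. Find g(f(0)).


f(0) = 1
g(1) = -1

-1


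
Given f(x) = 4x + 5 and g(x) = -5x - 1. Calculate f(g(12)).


-239


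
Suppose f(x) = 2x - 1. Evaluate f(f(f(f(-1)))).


f(-1) = -3
f(-3) = -7
f(-7) = -15
f(-15) = -31

-31


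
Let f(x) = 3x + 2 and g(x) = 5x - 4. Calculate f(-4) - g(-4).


f(-4) = -10
g(-4) = -24
Difference = 14

14


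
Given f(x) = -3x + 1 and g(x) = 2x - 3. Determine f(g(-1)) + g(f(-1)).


f(g(-1)) = 16
g(f(-1)) = 5
Sum = 21

21


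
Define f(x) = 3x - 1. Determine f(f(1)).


f(1) = 2
f(2) = 5

5


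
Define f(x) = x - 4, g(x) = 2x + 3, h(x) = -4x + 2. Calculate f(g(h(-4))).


h(-4) = 18
g(18) = 39
f(39) = 35

35


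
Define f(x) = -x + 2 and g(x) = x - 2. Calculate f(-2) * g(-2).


f(-2) = 4
g(-2) = -4
Product = -16

-16


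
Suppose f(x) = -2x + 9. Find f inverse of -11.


Solve -2x + 9 = -11
x = (-11 - 9) / (-2) = 10

10


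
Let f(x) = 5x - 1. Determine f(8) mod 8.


7


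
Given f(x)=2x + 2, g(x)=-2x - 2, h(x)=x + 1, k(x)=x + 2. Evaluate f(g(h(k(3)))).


k(3) = 5
h(5) = 6
g(6) = -14
f(-14) = -26

-26


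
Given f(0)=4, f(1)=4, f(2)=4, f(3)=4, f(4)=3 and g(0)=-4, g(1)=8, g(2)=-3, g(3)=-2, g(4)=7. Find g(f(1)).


f(1) = 4
g(4) = 7

7


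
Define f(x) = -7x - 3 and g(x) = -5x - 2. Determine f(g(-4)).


g(-4) = 18
f(18) = -129

-129


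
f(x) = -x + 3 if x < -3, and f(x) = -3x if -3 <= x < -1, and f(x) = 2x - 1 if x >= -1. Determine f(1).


1


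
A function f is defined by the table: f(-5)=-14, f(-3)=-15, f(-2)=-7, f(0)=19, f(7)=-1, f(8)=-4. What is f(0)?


Reading from the table at x = 0

19


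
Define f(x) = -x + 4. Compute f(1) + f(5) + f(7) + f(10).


f(1) = 3
f(5) = -1
f(7) = -3
f(10) = -6
Sum = -7

-7


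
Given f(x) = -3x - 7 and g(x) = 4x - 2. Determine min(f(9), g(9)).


f(9) = -34
g(9) = 34
min = -34

-34


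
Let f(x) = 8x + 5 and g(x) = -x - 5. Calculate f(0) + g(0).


f(0) = 5
g(0) = -5
Sum = 0

0


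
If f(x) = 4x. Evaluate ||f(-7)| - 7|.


f(-7) = -28
|-28| = 28
|28 - 7| = 21

21


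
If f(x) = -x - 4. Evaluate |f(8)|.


12


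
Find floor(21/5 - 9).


21/5 = 4.2
4.2 - 9 = -4.8
floor(-4.8) = -5

-5


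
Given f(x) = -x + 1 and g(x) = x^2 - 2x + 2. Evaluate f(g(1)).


g(1) = 1
f(1) = 0

0


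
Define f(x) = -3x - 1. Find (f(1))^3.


f(1) = -4
(-4)^3 = -64

-64


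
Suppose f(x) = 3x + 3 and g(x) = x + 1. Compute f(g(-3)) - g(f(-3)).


f(g(-3)) = -3
g(f(-3)) = -5
Difference = 2

2


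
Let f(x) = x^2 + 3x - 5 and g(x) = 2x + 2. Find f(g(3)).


g(3) = 8
f(8) = 1*(8)^2 + 3*(8) - 5 = 83

83


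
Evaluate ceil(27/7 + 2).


27/7 = 3.8571
3.8571 + 2 = 5.8571
ceil(5.8571) = 6

6


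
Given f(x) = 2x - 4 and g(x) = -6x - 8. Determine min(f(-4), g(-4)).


-12


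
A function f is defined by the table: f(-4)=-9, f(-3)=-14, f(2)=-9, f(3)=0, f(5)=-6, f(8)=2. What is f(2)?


Reading from the table at x = 2

-9


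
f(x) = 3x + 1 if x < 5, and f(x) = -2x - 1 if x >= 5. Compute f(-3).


-3 satisfies x < 5
f(-3) = -8

-8


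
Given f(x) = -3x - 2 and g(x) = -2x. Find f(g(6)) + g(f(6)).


f(g(6)) = 34
g(f(6)) = 40
Sum = 74

74


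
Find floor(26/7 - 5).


26/7 = 3.7143
3.7143 - 5 = -1.2857
floor(-1.2857) = -2

-2


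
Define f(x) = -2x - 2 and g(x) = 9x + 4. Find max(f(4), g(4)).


f(4) = -10
g(4) = 40
max = 40

40


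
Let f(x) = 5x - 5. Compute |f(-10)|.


f(-10) = -55
|-55| = 55

55


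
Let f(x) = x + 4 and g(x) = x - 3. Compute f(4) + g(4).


9


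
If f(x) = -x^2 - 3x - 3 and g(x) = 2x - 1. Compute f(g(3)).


g(3) = 5
f(5) = (-1)*(5)^2 - 3*(5) - 3 = -43

-43


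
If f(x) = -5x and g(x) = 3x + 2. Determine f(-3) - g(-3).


22


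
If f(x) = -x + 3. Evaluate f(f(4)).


f(4) = -1
f(-1) = 4

4


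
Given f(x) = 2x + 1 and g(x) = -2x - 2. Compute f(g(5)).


-23


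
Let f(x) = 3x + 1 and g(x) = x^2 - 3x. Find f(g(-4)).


g(-4) = 28
f(28) = 85

85


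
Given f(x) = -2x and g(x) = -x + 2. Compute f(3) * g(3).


f(3) = -6
g(3) = -1
Product = 6

6


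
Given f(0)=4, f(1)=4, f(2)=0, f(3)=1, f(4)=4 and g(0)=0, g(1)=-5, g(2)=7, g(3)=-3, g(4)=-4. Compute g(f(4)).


f(4) = 4
g(4) = -4

-4


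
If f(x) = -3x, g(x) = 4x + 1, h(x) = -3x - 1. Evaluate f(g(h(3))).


117


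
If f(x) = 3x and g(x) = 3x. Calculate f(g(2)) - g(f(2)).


f(g(2)) = 18
g(f(2)) = 18
Difference = 0

0


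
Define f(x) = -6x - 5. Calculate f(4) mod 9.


7


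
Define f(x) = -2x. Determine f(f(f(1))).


f(1) = -2
f(-2) = 4
f(4) = -8

-8


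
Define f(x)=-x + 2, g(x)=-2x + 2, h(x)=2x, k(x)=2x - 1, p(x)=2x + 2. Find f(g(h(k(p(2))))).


p(2) = 6
k(6) = 11
h(11) = 22
g(22) = -42
f(-42) = 44

44


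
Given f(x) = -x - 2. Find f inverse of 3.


-5


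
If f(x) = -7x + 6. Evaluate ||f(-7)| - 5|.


f(-7) = 55
|55| = 55
|55 - 5| = 50

50


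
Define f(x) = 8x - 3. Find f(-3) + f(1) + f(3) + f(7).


f(-3) = -27
f(1) = 5
f(3) = 21
f(7) = 53
Sum = 52

52


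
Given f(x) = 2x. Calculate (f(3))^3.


f(3) = 6
(6)^3 = 216

216


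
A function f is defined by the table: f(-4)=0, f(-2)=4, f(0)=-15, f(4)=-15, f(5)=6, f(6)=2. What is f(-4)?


0


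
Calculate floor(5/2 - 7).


5/2 = 2.5
2.5 - 7 = -4.5
floor(-4.5) = -5

-5


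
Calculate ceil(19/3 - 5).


19/3 = 6.3333
6.3333 - 5 = 1.3333
ceil(1.3333) = 2

2


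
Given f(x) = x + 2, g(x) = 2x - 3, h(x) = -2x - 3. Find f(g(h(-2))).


1


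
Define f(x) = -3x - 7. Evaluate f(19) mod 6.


2


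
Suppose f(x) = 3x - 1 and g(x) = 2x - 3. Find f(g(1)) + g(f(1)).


f(g(1)) = -4
g(f(1)) = 1
Sum = -3

-3


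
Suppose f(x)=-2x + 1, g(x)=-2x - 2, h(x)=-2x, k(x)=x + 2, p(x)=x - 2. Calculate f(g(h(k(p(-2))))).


p(-2) = -4
k(-4) = -2
h(-2) = 4
g(4) = -10
f(-10) = 21

21


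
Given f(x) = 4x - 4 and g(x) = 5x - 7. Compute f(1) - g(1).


f(1) = 0
g(1) = -2
Difference = 2

2


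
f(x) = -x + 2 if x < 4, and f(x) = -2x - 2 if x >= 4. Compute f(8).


8 satisfies x >= 4
f(8) = -18

-18


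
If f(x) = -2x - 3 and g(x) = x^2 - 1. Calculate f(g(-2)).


g(-2) = 3
f(3) = -9

-9


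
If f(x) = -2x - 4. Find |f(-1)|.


2


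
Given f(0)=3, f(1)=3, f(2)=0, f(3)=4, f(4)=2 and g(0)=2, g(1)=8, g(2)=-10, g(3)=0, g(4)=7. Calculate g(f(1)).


f(1) = 3
g(3) = 0

0


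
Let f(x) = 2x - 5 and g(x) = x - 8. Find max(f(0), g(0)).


f(0) = -5
g(0) = -8
max = -5

-5


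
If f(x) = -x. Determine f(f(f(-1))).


1


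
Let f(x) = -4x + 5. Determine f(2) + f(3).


-10


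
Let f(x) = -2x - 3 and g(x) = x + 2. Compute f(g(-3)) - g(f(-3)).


-6


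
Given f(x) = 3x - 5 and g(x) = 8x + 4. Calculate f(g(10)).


g(10) = 84
f(84) = 247

247


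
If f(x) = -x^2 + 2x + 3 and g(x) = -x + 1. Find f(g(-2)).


g(-2) = 3
f(3) = (-1)*(3)^2 + 2*(3) + 3 = 0

0


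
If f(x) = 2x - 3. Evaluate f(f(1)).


-5


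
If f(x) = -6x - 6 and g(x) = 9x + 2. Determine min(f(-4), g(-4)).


f(-4) = 18
g(-4) = -34
min = -34

-34


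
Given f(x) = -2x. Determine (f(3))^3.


-216


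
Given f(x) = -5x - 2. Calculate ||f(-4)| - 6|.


f(-4) = 18
|18| = 18
|18 - 6| = 12

12


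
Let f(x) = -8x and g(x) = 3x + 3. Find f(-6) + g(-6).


f(-6) = 48
g(-6) = -15
Sum = 33

33


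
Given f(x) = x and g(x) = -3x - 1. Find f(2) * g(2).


f(2) = 2
g(2) = -7
Product = -14

-14


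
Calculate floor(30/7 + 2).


30/7 = 4.2857
4.2857 + 2 = 6.2857
floor(6.2857) = 6

6


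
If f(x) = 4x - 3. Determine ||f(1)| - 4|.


f(1) = 1
|1| = 1
|1 - 4| = 3

3


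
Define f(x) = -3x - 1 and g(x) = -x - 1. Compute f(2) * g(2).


f(2) = -7
g(2) = -3
Product = 21

21


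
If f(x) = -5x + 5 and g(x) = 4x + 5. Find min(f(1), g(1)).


0


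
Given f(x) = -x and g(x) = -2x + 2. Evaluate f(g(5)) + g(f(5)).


f(g(5)) = 8
g(f(5)) = 12
Sum = 20

20


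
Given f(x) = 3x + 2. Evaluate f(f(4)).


44


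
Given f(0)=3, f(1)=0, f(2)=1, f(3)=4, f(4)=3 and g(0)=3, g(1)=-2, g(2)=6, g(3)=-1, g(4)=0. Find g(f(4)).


f(4) = 3
g(3) = -1

-1


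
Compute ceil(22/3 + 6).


22/3 = 7.3333
7.3333 + 6 = 13.3333
ceil(13.3333) = 14

14


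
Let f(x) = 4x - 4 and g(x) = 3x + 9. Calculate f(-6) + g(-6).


f(-6) = -28
g(-6) = -9
Sum = -37

-37


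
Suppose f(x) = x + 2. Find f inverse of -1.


Solve x + 2 = -1
x = (-1 - 2) / 1 = -3

-3


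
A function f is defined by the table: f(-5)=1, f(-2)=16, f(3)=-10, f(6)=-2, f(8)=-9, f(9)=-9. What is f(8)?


Reading from the table at x = 8

-9


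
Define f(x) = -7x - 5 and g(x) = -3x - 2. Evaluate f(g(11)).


g(11) = -35
f(-35) = 240

240


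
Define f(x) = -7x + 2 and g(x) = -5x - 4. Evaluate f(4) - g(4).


f(4) = -26
g(4) = -24
Difference = -2

-2


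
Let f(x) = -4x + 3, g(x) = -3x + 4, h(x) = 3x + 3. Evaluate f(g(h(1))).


h(1) = 6
g(6) = -14
f(-14) = 59

59


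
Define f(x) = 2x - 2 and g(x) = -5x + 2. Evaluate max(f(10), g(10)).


f(10) = 18
g(10) = -48
max = 18

18


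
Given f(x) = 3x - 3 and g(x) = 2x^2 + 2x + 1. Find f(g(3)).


g(3) = 25
f(25) = 72

72


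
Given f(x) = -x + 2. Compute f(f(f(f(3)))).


f(3) = -1
f(-1) = 3
f(3) = -1
f(-1) = 3

3


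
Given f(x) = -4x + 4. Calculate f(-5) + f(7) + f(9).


f(-5) = 24
f(7) = -24
f(9) = -32
Sum = -32

-32


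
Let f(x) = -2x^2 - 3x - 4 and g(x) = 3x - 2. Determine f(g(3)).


-123


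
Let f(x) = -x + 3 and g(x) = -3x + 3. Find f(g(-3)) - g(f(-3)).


f(g(-3)) = -9
g(f(-3)) = -15
Difference = 6

6


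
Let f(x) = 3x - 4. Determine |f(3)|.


5


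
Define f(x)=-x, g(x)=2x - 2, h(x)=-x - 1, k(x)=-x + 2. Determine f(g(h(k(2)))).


k(2) = 0
h(0) = -1
g(-1) = -4
f(-4) = 4

4


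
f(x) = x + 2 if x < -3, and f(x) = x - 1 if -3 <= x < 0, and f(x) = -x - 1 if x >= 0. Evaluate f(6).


6 satisfies x >= 0
f(6) = -7

-7


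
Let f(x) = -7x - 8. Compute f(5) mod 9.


f(5) = -43
-43 mod 9 = 2

2


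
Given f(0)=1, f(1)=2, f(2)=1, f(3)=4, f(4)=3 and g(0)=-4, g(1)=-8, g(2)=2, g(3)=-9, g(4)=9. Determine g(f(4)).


-9


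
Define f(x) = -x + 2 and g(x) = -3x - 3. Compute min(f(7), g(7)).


f(7) = -5
g(7) = -24
min = -24

-24


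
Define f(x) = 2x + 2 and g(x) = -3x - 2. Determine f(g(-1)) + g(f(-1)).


f(g(-1)) = 4
g(f(-1)) = -2
Sum = 2

2


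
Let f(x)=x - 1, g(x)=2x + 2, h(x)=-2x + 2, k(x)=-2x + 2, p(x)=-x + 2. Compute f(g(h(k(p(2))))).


p(2) = 0
k(0) = 2
h(2) = -2
g(-2) = -2
f(-2) = -3

-3


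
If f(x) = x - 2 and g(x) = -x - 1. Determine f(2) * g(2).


f(2) = 0
g(2) = -3
Product = 0

0


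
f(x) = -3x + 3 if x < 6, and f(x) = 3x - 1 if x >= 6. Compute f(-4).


-4 satisfies x < 6
f(-4) = 15

15


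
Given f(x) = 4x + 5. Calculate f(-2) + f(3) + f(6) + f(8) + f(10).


f(-2) = -3
f(3) = 17
f(6) = 29
f(8) = 37
f(10) = 45
Sum = 125

125


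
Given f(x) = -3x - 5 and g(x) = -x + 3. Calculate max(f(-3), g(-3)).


f(-3) = 4
g(-3) = 6
max = 6

6


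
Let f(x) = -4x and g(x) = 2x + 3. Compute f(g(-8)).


g(-8) = -13
f(-13) = 52

52


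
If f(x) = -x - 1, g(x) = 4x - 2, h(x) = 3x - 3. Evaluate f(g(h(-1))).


h(-1) = -6
g(-6) = -26
f(-26) = 25

25


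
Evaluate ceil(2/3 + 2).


2/3 = 0.6667
0.6667 + 2 = 2.6667
ceil(2.6667) = 3

3


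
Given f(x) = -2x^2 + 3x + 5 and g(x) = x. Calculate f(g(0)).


g(0) = 0
f(0) = (-2)*(0)^2 + 3*(0) + 5 = 5

5


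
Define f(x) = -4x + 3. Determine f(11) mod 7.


f(11) = -41
-41 mod 7 = 1

1


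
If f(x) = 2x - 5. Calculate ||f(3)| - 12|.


f(3) = 1
|1| = 1
|1 - 12| = 11

11


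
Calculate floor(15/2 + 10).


17


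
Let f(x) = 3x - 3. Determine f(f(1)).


f(1) = 0
f(0) = -3

-3


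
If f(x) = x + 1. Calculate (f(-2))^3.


f(-2) = -1
(-1)^3 = -1

-1


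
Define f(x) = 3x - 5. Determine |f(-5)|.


f(-5) = -20
|-20| = 20

20


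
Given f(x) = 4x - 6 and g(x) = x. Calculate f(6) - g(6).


f(6) = 18
g(6) = 6
Difference = 12

12


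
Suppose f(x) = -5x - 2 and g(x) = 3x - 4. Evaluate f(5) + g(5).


f(5) = -27
g(5) = 11
Sum = -16

-16


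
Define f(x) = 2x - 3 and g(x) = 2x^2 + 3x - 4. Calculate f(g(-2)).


g(-2) = -2
f(-2) = -7

-7


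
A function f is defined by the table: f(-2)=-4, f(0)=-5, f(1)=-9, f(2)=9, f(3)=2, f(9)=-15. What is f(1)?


Reading from the table at x = 1

-9


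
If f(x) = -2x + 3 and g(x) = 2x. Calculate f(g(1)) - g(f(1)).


f(g(1)) = -1
g(f(1)) = 2
Difference = -3

-3


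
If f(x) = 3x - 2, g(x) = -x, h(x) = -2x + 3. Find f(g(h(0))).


-11


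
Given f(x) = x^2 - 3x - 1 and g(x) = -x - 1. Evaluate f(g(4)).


g(4) = -5
f(-5) = 1*(-5)^2 - 3*(-5) - 1 = 39

39


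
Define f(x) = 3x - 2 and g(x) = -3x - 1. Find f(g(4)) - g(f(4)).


f(g(4)) = -41
g(f(4)) = -31
Difference = -10

-10


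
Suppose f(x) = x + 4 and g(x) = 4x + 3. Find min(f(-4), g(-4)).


f(-4) = 0
g(-4) = -13
min = -13

-13


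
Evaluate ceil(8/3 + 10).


8/3 = 2.6667
2.6667 + 10 = 12.6667
ceil(12.6667) = 13

13


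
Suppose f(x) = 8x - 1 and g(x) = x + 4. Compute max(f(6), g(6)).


f(6) = 47
g(6) = 10
max = 47

47


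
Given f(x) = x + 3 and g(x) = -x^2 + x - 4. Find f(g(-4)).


-21


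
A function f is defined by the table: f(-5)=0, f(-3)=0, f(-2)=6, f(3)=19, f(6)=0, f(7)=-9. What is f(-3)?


Reading from the table at x = -3

0


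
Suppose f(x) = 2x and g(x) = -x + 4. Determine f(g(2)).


4


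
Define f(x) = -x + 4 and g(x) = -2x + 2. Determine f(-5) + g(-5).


f(-5) = 9
g(-5) = 12
Sum = 21

21


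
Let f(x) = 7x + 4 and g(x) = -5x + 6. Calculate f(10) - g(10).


118


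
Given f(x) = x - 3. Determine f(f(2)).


f(2) = -1
f(-1) = -4

-4


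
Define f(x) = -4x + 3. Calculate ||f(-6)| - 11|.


f(-6) = 27
|27| = 27
|27 - 11| = 16

16


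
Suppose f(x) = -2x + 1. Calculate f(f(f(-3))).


27


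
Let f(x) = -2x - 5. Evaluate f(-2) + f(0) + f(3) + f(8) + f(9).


-61


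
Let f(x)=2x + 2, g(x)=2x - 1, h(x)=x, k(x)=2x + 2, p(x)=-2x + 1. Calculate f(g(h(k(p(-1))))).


p(-1) = 3
k(3) = 8
h(8) = 8
g(8) = 15
f(15) = 32

32


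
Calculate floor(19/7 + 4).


19/7 = 2.7143
2.7143 + 4 = 6.7143
floor(6.7143) = 6

6


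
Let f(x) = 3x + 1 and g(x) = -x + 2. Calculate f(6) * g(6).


f(6) = 19
g(6) = -4
Product = -76

-76


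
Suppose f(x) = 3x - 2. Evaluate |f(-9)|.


f(-9) = -29
|-29| = 29

29


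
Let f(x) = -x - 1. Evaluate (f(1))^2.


f(1) = -2
(-2)^2 = 4

4


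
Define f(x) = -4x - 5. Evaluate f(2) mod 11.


f(2) = -13
-13 mod 11 = 9

9


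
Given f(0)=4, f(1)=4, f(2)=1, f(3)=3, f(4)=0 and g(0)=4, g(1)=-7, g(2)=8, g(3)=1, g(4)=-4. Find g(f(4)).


f(4) = 0
g(0) = 4

4


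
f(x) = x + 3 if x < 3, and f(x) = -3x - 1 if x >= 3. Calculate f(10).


10 satisfies x >= 3
f(10) = -31

-31


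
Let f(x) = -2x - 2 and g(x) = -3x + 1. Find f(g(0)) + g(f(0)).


f(g(0)) = -4
g(f(0)) = 7
Sum = 3

3


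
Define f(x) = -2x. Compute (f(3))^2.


36


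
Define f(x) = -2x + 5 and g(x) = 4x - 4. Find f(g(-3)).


37


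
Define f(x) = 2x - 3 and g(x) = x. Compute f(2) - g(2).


f(2) = 1
g(2) = 2
Difference = -1

-1


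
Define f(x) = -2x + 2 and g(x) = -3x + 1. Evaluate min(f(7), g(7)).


f(7) = -12
g(7) = -20
min = -20

-20


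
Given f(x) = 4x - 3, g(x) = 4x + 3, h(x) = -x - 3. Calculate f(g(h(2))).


-71


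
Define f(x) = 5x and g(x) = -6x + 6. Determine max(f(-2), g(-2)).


f(-2) = -10
g(-2) = 18
max = 18

18


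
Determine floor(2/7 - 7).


2/7 = 0.2857
0.2857 - 7 = -6.7143
floor(-6.7143) = -7

-7


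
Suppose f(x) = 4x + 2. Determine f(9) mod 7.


f(9) = 38
38 mod 7 = 3

3


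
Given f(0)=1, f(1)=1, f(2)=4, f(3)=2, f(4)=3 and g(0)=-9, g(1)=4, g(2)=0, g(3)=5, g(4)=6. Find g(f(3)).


f(3) = 2
g(2) = 0

0


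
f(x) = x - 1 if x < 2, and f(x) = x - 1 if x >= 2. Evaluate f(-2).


-3


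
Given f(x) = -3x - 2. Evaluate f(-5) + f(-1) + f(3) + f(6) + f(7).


f(-5) = 13
f(-1) = 1
f(3) = -11
f(6) = -20
f(7) = -23
Sum = -40

-40


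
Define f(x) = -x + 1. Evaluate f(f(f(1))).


0


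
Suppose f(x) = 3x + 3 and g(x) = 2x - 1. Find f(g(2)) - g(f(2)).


f(g(2)) = 12
g(f(2)) = 17
Difference = -5

-5


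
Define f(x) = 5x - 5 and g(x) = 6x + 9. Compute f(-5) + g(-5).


f(-5) = -30
g(-5) = -21
Sum = -51

-51


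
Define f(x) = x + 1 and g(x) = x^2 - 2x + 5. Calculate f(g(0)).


6


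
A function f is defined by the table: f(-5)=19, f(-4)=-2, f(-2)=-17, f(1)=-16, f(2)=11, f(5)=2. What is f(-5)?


19


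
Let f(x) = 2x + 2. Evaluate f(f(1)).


f(1) = 4
f(4) = 10

10


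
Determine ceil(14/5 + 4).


7


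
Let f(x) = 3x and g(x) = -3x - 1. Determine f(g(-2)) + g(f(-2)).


f(g(-2)) = 15
g(f(-2)) = 17
Sum = 32

32


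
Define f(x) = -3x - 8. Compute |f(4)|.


20


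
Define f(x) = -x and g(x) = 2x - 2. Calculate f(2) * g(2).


f(2) = -2
g(2) = 2
Product = -4

-4


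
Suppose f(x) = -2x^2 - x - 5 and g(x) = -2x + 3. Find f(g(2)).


g(2) = -1
f(-1) = (-2)*(-1)^2 - 1*(-1) - 5 = -6

-6


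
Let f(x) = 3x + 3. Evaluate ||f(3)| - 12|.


f(3) = 12
|12| = 12
|12 - 12| = 0

0


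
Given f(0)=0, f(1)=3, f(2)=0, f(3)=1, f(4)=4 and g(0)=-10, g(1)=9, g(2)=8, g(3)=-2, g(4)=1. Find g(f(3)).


f(3) = 1
g(1) = 9

9


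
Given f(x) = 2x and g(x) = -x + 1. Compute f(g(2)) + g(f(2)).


f(g(2)) = -2
g(f(2)) = -3
Sum = -5

-5


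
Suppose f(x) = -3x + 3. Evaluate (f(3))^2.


36


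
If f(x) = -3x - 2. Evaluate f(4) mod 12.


f(4) = -14
-14 mod 12 = 10

10


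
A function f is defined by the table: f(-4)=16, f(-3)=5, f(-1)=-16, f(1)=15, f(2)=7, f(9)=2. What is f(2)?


Reading from the table at x = 2

7


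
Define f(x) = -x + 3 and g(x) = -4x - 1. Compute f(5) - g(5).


f(5) = -2
g(5) = -21
Difference = 19

19


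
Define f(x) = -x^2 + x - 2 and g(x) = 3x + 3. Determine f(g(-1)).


g(-1) = 0
f(0) = (-1)*(0)^2 + 1*(0) - 2 = -2

-2


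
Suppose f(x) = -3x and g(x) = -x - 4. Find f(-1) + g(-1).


f(-1) = 3
g(-1) = -3
Sum = 0

0


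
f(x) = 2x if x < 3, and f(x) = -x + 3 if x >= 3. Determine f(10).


10 satisfies x >= 3
f(10) = -7

-7


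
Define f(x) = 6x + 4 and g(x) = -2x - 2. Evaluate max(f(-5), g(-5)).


f(-5) = -26
g(-5) = 8
max = 8

8


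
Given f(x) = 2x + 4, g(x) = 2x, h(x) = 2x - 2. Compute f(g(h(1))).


h(1) = 0
g(0) = 0
f(0) = 4

4


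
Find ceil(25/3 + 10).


19


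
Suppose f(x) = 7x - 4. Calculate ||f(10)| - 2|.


f(10) = 66
|66| = 66
|66 - 2| = 64

64


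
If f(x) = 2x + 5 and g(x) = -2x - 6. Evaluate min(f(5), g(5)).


f(5) = 15
g(5) = -16
min = -16

-16


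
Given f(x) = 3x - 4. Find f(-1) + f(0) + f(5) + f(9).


f(-1) = -7
f(0) = -4
f(5) = 11
f(9) = 23
Sum = 23

23


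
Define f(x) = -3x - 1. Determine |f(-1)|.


f(-1) = 2
|2| = 2

2


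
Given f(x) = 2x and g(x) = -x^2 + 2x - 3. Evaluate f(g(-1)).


g(-1) = -6
f(-6) = -12

-12


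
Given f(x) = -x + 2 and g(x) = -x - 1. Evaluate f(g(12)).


15


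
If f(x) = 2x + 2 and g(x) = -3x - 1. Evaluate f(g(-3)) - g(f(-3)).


7


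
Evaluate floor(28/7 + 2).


28/7 = 4
4 + 2 = 6
floor(6) = 6

6


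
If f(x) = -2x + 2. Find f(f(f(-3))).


f(-3) = 8
f(8) = -14
f(-14) = 30

30


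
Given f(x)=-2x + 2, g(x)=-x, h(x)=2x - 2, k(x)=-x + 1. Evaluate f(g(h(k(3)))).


-10


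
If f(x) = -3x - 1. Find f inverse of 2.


Solve -3x - 1 = 2
x = (2 + 1) / (-3) = -1

-1


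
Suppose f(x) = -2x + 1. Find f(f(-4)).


f(-4) = 9
f(9) = -17

-17


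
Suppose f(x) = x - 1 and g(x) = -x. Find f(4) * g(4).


f(4) = 3
g(4) = -4
Product = -12

-12


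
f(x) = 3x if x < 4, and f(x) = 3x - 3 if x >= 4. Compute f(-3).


-3 satisfies x < 4
f(-3) = -9

-9


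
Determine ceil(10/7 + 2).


10/7 = 1.4286
1.4286 + 2 = 3.4286
ceil(3.4286) = 4

4


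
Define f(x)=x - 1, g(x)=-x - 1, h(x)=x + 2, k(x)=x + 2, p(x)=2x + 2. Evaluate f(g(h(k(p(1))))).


p(1) = 4
k(4) = 6
h(6) = 8
g(8) = -9
f(-9) = -10

-10


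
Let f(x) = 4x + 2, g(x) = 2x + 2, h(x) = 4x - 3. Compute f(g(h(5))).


146


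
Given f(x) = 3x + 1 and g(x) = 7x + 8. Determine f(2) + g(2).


29


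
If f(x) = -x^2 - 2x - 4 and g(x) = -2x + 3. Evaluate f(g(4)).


-19


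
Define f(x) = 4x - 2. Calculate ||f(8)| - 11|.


f(8) = 30
|30| = 30
|30 - 11| = 19

19


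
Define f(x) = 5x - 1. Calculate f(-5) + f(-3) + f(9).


f(-5) = -26
f(-3) = -16
f(9) = 44
Sum = 2

2


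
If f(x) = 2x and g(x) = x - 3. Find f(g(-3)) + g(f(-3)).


-21


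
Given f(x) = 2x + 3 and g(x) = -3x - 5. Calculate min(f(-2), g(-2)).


f(-2) = -1
g(-2) = 1
min = -1

-1


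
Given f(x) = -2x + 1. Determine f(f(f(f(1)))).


f(1) = -1
f(-1) = 3
f(3) = -5
f(-5) = 11

11


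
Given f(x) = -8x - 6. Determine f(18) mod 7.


f(18) = -150
-150 mod 7 = 4

4


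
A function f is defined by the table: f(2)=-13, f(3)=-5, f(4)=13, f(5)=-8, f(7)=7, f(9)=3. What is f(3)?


Reading from the table at x = 3

-5


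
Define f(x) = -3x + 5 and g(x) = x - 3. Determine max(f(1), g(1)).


2


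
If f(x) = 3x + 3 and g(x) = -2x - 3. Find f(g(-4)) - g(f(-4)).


f(g(-4)) = 18
g(f(-4)) = 15
Difference = 3

3


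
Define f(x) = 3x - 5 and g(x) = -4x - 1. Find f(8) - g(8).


52


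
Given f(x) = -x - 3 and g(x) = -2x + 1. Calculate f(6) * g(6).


99


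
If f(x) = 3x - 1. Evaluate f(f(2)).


f(2) = 5
f(5) = 14

14


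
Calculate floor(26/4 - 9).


-3


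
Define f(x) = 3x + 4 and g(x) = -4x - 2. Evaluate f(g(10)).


g(10) = -42
f(-42) = -122

-122


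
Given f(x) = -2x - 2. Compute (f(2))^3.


-216


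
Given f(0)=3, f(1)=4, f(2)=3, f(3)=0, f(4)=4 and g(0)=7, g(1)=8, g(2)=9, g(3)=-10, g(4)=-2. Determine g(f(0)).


f(0) = 3
g(3) = -10

-10


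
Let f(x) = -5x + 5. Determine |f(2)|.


f(2) = -5
|-5| = 5

5


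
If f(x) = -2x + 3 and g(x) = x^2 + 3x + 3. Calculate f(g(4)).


-59


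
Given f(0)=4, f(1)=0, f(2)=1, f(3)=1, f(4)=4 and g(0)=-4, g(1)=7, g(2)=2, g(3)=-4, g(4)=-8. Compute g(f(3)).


f(3) = 1
g(1) = 7

7


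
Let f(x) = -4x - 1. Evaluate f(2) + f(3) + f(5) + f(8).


f(2) = -9
f(3) = -13
f(5) = -21
f(8) = -33
Sum = -76

-76


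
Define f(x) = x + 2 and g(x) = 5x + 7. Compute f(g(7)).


g(7) = 42
f(42) = 44

44


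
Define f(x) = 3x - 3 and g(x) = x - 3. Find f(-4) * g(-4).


f(-4) = -15
g(-4) = -7
Product = 105

105


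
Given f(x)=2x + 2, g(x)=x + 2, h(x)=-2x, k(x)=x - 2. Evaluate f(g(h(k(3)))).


k(3) = 1
h(1) = -2
g(-2) = 0
f(0) = 2

2


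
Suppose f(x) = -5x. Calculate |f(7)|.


f(7) = -35
|-35| = 35

35


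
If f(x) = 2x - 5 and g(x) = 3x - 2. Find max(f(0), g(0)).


f(0) = -5
g(0) = -2
max = -2

-2


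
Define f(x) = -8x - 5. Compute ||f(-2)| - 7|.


4


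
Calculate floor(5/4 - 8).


5/4 = 1.25
1.25 - 8 = -6.75
floor(-6.75) = -7

-7


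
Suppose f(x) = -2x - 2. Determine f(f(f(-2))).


f(-2) = 2
f(2) = -6
f(-6) = 10

10


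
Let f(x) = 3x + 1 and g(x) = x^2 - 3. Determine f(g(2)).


4


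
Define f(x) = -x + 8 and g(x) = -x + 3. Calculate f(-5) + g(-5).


21


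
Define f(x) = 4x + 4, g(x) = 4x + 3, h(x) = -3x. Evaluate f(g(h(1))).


h(1) = -3
g(-3) = -9
f(-9) = -32

-32


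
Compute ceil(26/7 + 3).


7


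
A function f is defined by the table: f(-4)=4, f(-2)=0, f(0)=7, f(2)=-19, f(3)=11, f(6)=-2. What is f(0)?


Reading from the table at x = 0

7


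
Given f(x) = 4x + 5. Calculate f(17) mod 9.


f(17) = 73
73 mod 9 = 1

1


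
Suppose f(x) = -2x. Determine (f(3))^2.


36


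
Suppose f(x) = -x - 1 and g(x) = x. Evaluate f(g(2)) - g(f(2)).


0


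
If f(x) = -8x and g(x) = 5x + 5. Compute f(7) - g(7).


f(7) = -56
g(7) = 40
Difference = -96

-96


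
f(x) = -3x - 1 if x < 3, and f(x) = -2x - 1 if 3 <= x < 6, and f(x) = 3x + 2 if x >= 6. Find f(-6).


-6 satisfies x < 3
f(-6) = 17

17


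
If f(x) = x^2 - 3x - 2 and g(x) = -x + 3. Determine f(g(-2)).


g(-2) = 5
f(5) = 1*(5)^2 - 3*(5) - 2 = 8

8


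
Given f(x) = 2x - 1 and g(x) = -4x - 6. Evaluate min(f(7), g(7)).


f(7) = 13
g(7) = -34
min = -34

-34


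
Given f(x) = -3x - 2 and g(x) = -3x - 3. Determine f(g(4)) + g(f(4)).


f(g(4)) = 43
g(f(4)) = 39
Sum = 82

82


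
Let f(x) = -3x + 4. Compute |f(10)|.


f(10) = -26
|-26| = 26

26


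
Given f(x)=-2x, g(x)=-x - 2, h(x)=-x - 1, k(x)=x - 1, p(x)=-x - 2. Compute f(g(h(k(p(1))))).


10


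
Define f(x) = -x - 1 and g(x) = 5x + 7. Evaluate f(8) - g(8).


-56


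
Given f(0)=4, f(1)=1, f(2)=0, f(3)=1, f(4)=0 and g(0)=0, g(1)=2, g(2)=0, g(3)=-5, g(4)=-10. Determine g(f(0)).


f(0) = 4
g(4) = -10

-10


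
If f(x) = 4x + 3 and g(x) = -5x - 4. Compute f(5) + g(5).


f(5) = 23
g(5) = -29
Sum = -6

-6


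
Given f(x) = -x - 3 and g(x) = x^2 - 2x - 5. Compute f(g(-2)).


g(-2) = 3
f(3) = -6

-6


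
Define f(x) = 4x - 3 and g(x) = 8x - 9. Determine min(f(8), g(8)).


f(8) = 29
g(8) = 55
min = 29

29


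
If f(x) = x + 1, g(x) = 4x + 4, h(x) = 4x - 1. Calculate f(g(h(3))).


h(3) = 11
g(11) = 48
f(48) = 49

49


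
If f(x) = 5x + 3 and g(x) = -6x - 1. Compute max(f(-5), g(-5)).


29


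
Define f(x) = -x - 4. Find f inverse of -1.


Solve -x - 4 = -1
x = (-1 + 4) / (-1) = -3

-3


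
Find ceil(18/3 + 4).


18/3 = 6
6 + 4 = 10
ceil(10) = 10

10


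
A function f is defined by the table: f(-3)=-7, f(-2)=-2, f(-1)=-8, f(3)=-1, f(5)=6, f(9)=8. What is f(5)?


Reading from the table at x = 5

6


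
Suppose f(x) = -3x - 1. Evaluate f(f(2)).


f(2) = -7
f(-7) = 20

20


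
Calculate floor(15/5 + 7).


15/5 = 3
3 + 7 = 10
floor(10) = 10

10


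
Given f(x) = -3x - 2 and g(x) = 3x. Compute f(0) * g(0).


f(0) = -2
g(0) = 0
Product = 0

0


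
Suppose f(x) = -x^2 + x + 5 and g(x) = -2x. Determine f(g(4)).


g(4) = -8
f(-8) = (-1)*(-8)^2 + 1*(-8) + 5 = -67

-67


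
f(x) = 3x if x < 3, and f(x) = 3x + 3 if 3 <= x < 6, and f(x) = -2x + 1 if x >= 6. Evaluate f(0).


0 satisfies x < 3
f(0) = 0

0


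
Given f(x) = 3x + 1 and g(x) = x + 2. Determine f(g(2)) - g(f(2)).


f(g(2)) = 13
g(f(2)) = 9
Difference = 4

4


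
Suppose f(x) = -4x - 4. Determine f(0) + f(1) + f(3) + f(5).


f(0) = -4
f(1) = -8
f(3) = -16
f(5) = -24
Sum = -52

-52


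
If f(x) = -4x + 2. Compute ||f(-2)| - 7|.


f(-2) = 10
|10| = 10
|10 - 7| = 3

3


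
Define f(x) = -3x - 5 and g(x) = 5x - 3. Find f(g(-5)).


g(-5) = -28
f(-28) = 79

79


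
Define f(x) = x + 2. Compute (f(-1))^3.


1


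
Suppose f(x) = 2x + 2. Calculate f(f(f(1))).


22


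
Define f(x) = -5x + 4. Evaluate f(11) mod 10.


f(11) = -51
-51 mod 10 = 9

9


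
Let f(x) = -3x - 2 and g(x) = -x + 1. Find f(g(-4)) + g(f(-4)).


f(g(-4)) = -17
g(f(-4)) = -9
Sum = -26

-26


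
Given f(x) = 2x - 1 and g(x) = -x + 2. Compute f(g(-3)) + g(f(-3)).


18


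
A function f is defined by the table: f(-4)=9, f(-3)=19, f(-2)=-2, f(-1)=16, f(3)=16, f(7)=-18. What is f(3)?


Reading from the table at x = 3

16


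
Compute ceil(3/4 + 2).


3/4 = 0.75
0.75 + 2 = 2.75
ceil(2.75) = 3

3


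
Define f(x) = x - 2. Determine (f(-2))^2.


f(-2) = -4
(-4)^2 = 16

16


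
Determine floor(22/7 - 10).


22/7 = 3.1429
3.1429 - 10 = -6.8571
floor(-6.8571) = -7

-7


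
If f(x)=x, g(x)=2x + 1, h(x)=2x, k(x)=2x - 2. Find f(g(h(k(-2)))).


k(-2) = -6
h(-6) = -12
g(-12) = -23
f(-23) = -23

-23


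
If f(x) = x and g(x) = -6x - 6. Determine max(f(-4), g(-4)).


f(-4) = -4
g(-4) = 18
max = 18

18


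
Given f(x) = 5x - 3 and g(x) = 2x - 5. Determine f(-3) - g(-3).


f(-3) = -18
g(-3) = -11
Difference = -7

-7


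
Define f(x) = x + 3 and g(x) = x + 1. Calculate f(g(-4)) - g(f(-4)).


f(g(-4)) = 0
g(f(-4)) = 0
Difference = 0

0


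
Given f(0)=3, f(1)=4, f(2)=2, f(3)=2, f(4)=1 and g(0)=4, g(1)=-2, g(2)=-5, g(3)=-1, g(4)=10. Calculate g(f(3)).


f(3) = 2
g(2) = -5

-5


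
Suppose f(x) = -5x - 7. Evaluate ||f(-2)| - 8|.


f(-2) = 3
|3| = 3
|3 - 8| = 5

5


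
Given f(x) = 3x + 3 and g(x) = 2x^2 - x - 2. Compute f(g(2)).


g(2) = 4
f(4) = 15

15


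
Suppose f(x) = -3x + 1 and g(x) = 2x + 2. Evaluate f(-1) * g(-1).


f(-1) = 4
g(-1) = 0
Product = 0

0


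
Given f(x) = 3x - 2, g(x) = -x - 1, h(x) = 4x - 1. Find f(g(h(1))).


h(1) = 3
g(3) = -4
f(-4) = -14

-14


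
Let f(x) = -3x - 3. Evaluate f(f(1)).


f(1) = -6
f(-6) = 15

15


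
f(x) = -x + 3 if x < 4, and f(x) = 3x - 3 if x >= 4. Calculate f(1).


1 satisfies x < 4
f(1) = 2

2


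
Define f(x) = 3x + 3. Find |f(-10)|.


f(-10) = -27
|-27| = 27

27


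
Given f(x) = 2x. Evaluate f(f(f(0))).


f(0) = 0
f(0) = 0
f(0) = 0

0


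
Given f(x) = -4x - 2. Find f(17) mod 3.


f(17) = -70
-70 mod 3 = 2

2


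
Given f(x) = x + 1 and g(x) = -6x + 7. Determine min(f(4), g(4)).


f(4) = 5
g(4) = -17
min = -17

-17


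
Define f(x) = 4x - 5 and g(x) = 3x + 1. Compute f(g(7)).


83


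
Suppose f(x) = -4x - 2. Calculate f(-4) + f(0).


12


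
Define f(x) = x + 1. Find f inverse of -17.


Solve x + 1 = -17
x = (-17 - 1) / 1 = -18

-18


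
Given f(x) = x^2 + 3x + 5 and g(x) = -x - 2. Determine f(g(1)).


g(1) = -3
f(-3) = 1*(-3)^2 + 3*(-3) + 5 = 5

5


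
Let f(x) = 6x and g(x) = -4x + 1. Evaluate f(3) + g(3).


f(3) = 18
g(3) = -11
Sum = 7

7


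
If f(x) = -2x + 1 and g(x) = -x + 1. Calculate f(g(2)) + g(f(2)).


f(g(2)) = 3
g(f(2)) = 4
Sum = 7

7


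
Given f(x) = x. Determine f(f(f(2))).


2


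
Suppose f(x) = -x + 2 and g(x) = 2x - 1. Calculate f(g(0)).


g(0) = -1
f(-1) = 3

3


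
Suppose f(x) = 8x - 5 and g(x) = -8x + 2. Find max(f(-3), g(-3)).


f(-3) = -29
g(-3) = 26
max = 26

26


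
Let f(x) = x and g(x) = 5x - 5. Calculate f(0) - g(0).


f(0) = 0
g(0) = -5
Difference = 5

5


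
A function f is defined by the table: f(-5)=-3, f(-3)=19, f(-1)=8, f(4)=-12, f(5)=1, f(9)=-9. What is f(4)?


Reading from the table at x = 4

-12


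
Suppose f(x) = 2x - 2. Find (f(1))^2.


f(1) = 0
(0)^2 = 0

0


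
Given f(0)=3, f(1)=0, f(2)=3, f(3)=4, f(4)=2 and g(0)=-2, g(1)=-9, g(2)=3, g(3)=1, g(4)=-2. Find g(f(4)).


f(4) = 2
g(2) = 3

3


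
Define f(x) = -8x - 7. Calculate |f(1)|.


f(1) = -15
|-15| = 15

15


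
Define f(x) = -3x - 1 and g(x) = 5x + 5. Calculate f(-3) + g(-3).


f(-3) = 8
g(-3) = -10
Sum = -2

-2


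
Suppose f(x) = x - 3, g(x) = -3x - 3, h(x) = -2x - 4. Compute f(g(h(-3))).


h(-3) = 2
g(2) = -9
f(-9) = -12

-12


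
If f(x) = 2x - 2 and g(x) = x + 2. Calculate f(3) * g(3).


20


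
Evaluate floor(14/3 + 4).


14/3 = 4.6667
4.6667 + 4 = 8.6667
floor(8.6667) = 8

8


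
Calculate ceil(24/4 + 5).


24/4 = 6
6 + 5 = 11
ceil(11) = 11

11


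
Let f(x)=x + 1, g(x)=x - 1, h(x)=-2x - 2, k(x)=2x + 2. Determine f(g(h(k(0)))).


k(0) = 2
h(2) = -6
g(-6) = -7
f(-7) = -6

-6


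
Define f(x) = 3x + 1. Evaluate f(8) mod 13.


12


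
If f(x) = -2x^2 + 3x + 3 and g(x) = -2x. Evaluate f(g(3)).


g(3) = -6
f(-6) = (-2)*(-6)^2 + 3*(-6) + 3 = -87

-87


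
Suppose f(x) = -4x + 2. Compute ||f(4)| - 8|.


6


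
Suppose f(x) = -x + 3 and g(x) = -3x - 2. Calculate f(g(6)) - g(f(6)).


f(g(6)) = 23
g(f(6)) = 7
Difference = 16

16


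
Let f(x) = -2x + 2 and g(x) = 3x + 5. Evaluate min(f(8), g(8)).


-14


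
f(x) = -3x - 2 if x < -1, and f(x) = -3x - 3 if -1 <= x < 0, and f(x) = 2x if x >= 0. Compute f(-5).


13


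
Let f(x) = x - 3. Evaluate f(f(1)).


f(1) = -2
f(-2) = -5

-5


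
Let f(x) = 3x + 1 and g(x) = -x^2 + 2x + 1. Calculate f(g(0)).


g(0) = 1
f(1) = 4

4


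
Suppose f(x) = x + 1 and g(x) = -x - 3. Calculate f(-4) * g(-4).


f(-4) = -3
g(-4) = 1
Product = -3

-3


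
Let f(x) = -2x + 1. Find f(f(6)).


f(6) = -11
f(-11) = 23

23


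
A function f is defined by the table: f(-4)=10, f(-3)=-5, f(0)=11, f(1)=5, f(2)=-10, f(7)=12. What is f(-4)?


Reading from the table at x = -4

10


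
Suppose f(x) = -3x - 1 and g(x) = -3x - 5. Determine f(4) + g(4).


f(4) = -13
g(4) = -17
Sum = -30

-30


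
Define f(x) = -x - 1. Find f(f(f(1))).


f(1) = -2
f(-2) = 1
f(1) = -2

-2


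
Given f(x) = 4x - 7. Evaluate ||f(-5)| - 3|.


f(-5) = -27
|-27| = 27
|27 - 3| = 24

24


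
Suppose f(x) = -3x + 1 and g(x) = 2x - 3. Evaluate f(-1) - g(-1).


f(-1) = 4
g(-1) = -5
Difference = 9

9


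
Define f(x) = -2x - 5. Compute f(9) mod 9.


f(9) = -23
-23 mod 9 = 4

4


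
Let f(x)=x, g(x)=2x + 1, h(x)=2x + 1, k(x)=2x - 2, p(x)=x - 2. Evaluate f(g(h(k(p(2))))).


p(2) = 0
k(0) = -2
h(-2) = -3
g(-3) = -5
f(-5) = -5

-5


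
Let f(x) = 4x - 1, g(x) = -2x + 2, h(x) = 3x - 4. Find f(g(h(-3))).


h(-3) = -13
g(-13) = 28
f(28) = 111

111


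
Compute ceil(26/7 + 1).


5


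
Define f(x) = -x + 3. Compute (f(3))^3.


f(3) = 0
(0)^3 = 0

0


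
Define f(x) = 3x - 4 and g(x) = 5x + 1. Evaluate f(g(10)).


g(10) = 51
f(51) = 149

149


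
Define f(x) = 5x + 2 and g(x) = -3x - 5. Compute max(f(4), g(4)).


f(4) = 22
g(4) = -17
max = 22

22


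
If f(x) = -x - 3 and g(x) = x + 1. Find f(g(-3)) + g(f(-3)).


f(g(-3)) = -1
g(f(-3)) = 1
Sum = 0

0


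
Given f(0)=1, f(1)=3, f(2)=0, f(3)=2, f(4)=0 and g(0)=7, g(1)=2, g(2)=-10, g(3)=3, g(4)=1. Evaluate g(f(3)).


f(3) = 2
g(2) = -10

-10


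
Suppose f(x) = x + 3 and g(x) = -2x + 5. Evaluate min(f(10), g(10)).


f(10) = 13
g(10) = -15
min = -15

-15


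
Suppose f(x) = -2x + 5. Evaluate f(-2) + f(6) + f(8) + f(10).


f(-2) = 9
f(6) = -7
f(8) = -11
f(10) = -15
Sum = -24

-24


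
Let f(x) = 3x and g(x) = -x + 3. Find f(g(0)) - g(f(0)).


6


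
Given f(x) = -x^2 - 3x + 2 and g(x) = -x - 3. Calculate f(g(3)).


g(3) = -6
f(-6) = (-1)*(-6)^2 - 3*(-6) + 2 = -16

-16


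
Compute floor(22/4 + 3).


22/4 = 5.5
5.5 + 3 = 8.5
floor(8.5) = 8

8


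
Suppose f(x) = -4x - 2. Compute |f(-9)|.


34


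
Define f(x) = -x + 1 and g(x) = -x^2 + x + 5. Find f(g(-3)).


8


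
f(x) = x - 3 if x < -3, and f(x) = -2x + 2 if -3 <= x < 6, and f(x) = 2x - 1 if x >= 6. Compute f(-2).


-2 satisfies -3 <= x < 6
f(-2) = 6

6


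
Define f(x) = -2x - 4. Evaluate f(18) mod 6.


f(18) = -40
-40 mod 6 = 2

2
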